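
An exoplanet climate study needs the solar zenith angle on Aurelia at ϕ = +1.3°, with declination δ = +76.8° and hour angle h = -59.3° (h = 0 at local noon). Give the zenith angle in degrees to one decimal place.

cos θ_z = sin ϕ sin δ + cos ϕ cos δ cos h = 0.022088 + 0.116553 = 0.138641.
θ_z = arccos(0.138641) = 82.0°.

θ_z = 82.0°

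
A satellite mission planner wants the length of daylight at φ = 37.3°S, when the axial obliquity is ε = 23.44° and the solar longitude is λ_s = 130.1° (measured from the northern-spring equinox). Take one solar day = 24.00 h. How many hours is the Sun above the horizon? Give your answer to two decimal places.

Solar declination: sin δ = sin ε · sin λ_s = sin 23.44° × sin 130.1° = 0.30428, so δ = +17.715°.
cos H₀ = −tan φ · tan δ = −tan(-37.3°) × tan(+17.715°) = 0.2433, so H₀ = 1.3250 rad = 75.92°.
Daylight = 2H₀/(2π) × 24.00 h = (1.3250/π) × 24.00 = 10.12 h.

10.12 h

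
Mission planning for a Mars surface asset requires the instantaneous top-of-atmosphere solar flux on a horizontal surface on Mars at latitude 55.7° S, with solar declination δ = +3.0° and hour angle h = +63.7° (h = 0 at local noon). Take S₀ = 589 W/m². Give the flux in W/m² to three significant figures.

cos θ_z = sin φ sin δ + cos φ cos δ cos h = -0.043235 + 0.249340 = 0.206105.
Flux = S₀ · cos θ_z = 589 × 0.206105 = 121.4 W/m².

121 W/m²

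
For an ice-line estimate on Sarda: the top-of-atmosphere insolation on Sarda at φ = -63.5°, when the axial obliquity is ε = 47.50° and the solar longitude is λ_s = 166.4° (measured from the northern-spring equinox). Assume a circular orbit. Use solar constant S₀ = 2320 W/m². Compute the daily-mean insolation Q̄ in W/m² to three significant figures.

Solar declination: sin δ = sin ε · sin λ_s = sin 47.50° × sin 166.4° = 0.17336, so δ = +9.984°.
cos H₀ = −tan(-63.5°) tan(+9.984°) = 0.3531, H₀ = 1.2100 rad.
Bracket: H₀ sin φ sin δ + cos φ cos δ sin H₀ = 1.2100×-0.89493×0.17336 + 0.44620×0.98486×0.93560 = -0.187726 + 0.411144 = 0.223418.
Q̄ = (S₀/π) × [bracket] = (2320/π) × 0.223418 = 165.0 W/m².

Q̄ ≈ 165 W/m²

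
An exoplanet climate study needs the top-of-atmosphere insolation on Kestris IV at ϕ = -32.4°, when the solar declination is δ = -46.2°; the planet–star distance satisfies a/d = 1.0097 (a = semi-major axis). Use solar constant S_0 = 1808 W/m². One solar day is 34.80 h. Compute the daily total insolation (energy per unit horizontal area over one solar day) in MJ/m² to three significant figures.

97.4 MJ/m²

cos h₀ = −tan(-32.4°) tan(-46.200°) = -0.6618, h₀ = 2.2940 rad.
Bracket: h₀ sin ϕ sin δ + cos ϕ cos δ sin h₀ = 2.2940×-0.53583×-0.72176 + 0.84433×0.69214×0.74970 = 0.887183 + 0.438121 = 1.325304.
Inverse-square distance factor (a/d)² = 1.0097² = 1.019494.
Q̄ = (S_0/π) × 1.019494 × [bracket] = (1808/π) × 1.019494 × 1.325304 = 777.59 W/m².
Daily total = Q̄ × 34.80 h × 3600 s/h = 777.59 × 34.80 × 3600 / 10⁶ = 97.42 MJ/m².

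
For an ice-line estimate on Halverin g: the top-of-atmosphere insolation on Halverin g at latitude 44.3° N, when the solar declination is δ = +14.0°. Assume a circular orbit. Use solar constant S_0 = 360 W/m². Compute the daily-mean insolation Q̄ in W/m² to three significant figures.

Q̄ ≈ 112 W/m²

cos h₀ = −tan(+44.3°) tan(+14.000°) = -0.2433, h₀ = 1.8166 rad.
Bracket: h₀ sin ϕ sin δ + cos ϕ cos δ sin h₀ = 1.8166×0.69842×0.24192 + 0.71569×0.97030×0.96995 = 0.306936 + 0.673566 = 0.980502.
Q̄ = (S_0/π) × [bracket] = (360/π) × 0.980502 = 112.4 W/m².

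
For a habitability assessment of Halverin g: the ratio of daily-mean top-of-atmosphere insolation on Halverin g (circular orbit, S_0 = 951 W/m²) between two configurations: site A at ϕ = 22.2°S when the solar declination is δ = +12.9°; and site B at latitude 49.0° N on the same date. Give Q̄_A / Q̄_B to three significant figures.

— Configuration A (ϕ=-22.2°):
cos h₀ = −tan(-22.2°) tan(+12.900°) = 0.0935, h₀ = 1.4772 rad.
Bracket: h₀ sin ϕ sin δ + cos ϕ cos δ sin h₀ = 1.4772×-0.37784×0.22325 + 0.92587×0.97476×0.99562 = -0.124606 + 0.898548 = 0.773942.
Q̄ = (S_0/π) × [bracket] = (951/π) × 0.773942 = 234.28 W/m².
— Configuration B (ϕ=+49.0°):
cos h₀ = −tan(+49.0°) tan(+12.900°) = -0.2635, h₀ = 1.8374 rad.
Bracket: h₀ sin ϕ sin δ + cos ϕ cos δ sin h₀ = 1.8374×0.75471×0.22325 + 0.65606×0.97476×0.96467 = 0.309582 + 0.616907 = 0.926489.
Q̄ = (S_0/π) × [bracket] = (951/π) × 0.926489 = 280.46 W/m².
Ratio Q̄_A / Q̄_B = 234.28 / 280.46 = 0.8353.

Q̄_A / Q̄_B ≈ 0.835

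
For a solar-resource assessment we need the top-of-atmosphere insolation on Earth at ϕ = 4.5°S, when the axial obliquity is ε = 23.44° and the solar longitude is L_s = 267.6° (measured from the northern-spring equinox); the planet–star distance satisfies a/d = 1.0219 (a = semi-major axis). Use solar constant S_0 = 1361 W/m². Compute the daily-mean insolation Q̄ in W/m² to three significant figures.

Q̄ ≈ 436 W/m²

Solar declination: sin δ = sin ε · sin L_s = sin 23.44° × sin 267.6° = -0.39744, so δ = -23.418°.
cos h₀ = −tan(-4.5°) tan(-23.418°) = -0.0341, h₀ = 1.6049 rad.
Bracket: h₀ sin ϕ sin δ + cos ϕ cos δ sin h₀ = 1.6049×-0.07846×-0.39744 + 0.99692×0.91763×0.99942 = 0.050046 + 0.914273 = 0.964319.
Inverse-square distance factor (a/d)² = 1.0219² = 1.044280.
Q̄ = (S_0/π) × 1.044280 × [bracket] = (1361/π) × 1.044280 × 0.964319 = 436.3 W/m².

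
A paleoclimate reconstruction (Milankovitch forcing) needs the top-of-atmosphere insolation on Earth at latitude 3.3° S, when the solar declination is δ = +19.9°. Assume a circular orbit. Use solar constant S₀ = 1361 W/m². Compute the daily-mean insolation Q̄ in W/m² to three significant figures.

cos H₀ = −tan(-3.3°) tan(+19.900°) = 0.0209, H₀ = 1.5499 rad.
Bracket: H₀ sin φ sin δ + cos φ cos δ sin H₀ = 1.5499×-0.05756×0.34038 + 0.99834×0.94029×0.99978 = -0.030366 + 0.938523 = 0.908157.
Q̄ = (S₀/π) × [bracket] = (1361/π) × 0.908157 = 393.4 W/m².

Q̄ ≈ 393 W/m²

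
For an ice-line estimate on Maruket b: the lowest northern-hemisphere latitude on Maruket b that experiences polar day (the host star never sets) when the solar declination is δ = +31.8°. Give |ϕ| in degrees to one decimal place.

Polar day requires cos h₀ = −tan ϕ tan δ ≤ −1, i.e. tan ϕ tan δ ≥ 1.
The boundary is |tan ϕ| · |tan δ| = 1, so |ϕ| = 90° − |δ| = 90° − 31.8° = 58.2° in the northern hemisphere.

|ϕ| = 58.2°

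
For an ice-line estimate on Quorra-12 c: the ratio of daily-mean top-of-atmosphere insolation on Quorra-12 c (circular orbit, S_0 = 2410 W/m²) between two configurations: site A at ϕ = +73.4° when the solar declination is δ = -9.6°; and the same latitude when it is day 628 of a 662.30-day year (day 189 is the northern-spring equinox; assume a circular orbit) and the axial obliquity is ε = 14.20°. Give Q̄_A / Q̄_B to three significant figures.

— Configuration A (ϕ=+73.4°):
cos h₀ = −tan(+73.4°) tan(-9.600°) = 0.5674, h₀ = 0.9675 rad.
Bracket: h₀ sin ϕ sin δ + cos ϕ cos δ sin h₀ = 0.9675×0.95832×-0.16677 + 0.28569×0.98600×0.82347 = -0.154625 + 0.231964 = 0.077339.
Q̄ = (S_0/π) × [bracket] = (2410/π) × 0.077339 = 59.329 W/m².
— Configuration B (ϕ=+73.4°):
Solar longitude: L_s = 360° × (628 − 189)/662.30 = 238.623°.
sin δ = sin 14.20° × sin 238.623° = -0.20943, so δ = -12.089°.
cos h₀ = −tan(+73.4°) tan(-12.089°) = 0.7185, h₀ = 0.7692 rad.
Bracket: h₀ sin ϕ sin δ + cos ϕ cos δ sin h₀ = 0.7692×0.95832×-0.20943 + 0.28569×0.97782×0.69556 = -0.154379 + 0.194307 = 0.039928.
Q̄ = (S_0/π) × [bracket] = (2410/π) × 0.039928 = 30.630 W/m².
Ratio Q̄_A / Q̄_B = 59.329 / 30.630 = 1.937.

Q̄_A / Q̄_B ≈ 1.94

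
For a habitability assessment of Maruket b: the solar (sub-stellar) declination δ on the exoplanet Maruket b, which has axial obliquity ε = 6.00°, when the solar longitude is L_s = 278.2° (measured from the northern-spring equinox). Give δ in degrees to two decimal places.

sin δ = sin ε · sin L_s = sin 6.00° × sin 278.2° = -0.103460.
δ = arcsin(-0.103460) = -5.94°.

δ = -5.94°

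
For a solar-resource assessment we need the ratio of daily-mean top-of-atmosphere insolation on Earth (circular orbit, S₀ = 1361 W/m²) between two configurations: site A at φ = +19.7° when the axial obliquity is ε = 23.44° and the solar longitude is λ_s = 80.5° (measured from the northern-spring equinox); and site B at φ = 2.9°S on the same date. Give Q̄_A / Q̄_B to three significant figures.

— Configuration A (φ=+19.7°):
Solar declination: sin δ = sin ε · sin λ_s = sin 23.44° × sin 80.5° = 0.39233, so δ = +23.100°.
cos H₀ = −tan(+19.7°) tan(+23.100°) = -0.1527, H₀ = 1.7241 rad.
Bracket: H₀ sin φ sin δ + cos φ cos δ sin H₀ = 1.7241×0.33710×0.39233 + 0.94147×0.91982×0.98827 = 0.228020 + 0.855825 = 1.083845.
Q̄ = (S₀/π) × [bracket] = (1361/π) × 1.083845 = 469.54 W/m².
— Configuration B (φ=-2.9°):
cos H₀ = −tan(-2.9°) tan(+23.100°) = 0.0216, H₀ = 1.5492 rad.
Bracket: H₀ sin φ sin δ + cos φ cos δ sin H₀ = 1.5492×-0.05059×0.39233 + 0.99872×0.91982×0.99977 = -0.030748 + 0.918431 = 0.887683.
Q̄ = (S₀/π) × [bracket] = (1361/π) × 0.887683 = 384.56 W/m².
Ratio Q̄_A / Q̄_B = 469.54 / 384.56 = 1.221.

Q̄_A / Q̄_B ≈ 1.22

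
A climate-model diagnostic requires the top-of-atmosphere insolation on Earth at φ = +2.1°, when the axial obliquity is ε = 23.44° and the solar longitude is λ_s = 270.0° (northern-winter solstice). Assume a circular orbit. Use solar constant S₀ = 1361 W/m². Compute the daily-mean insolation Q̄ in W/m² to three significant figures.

Q̄ ≈ 387 W/m²

Solar declination: sin δ = sin ε · sin λ_s = sin 23.44° × sin 270.0° = -0.39779, so δ = -23.440°.
cos H₀ = −tan(+2.1°) tan(-23.440°) = 0.0159, H₀ = 1.5549 rad.
Bracket: H₀ sin φ sin δ + cos φ cos δ sin H₀ = 1.5549×0.03664×-0.39779 + 0.99933×0.91748×0.99987 = -0.022663 + 0.916746 = 0.894083.
Q̄ = (S₀/π) × [bracket] = (1361/π) × 0.894083 = 387.3 W/m².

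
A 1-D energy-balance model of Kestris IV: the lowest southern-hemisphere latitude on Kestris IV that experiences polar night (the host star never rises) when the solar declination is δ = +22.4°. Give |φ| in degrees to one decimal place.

Polar night requires cos H₀ = −tan φ tan δ ≥ 1, i.e. tan φ tan δ ≤ −1.
The boundary is |tan φ| · |tan δ| = 1, so |φ| = 90° − |δ| = 90° − 22.4° = 67.6° in the southern hemisphere.

|φ| = 67.6°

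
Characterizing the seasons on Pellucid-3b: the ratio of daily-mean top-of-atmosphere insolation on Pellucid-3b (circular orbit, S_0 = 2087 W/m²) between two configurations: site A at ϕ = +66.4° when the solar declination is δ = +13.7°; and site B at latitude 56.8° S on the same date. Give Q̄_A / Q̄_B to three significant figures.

— Configuration A (ϕ=+66.4°):
cos h₀ = −tan(+66.4°) tan(+13.700°) = -0.5580, h₀ = 2.1627 rad.
Bracket: h₀ sin ϕ sin δ + cos ϕ cos δ sin h₀ = 2.1627×0.91636×0.23684 + 0.40035×0.97155×0.82986 = 0.469372 + 0.322782 = 0.792154.
Q̄ = (S_0/π) × [bracket] = (2087/π) × 0.792154 = 526.24 W/m².
— Configuration B (ϕ=-56.8°):
cos h₀ = −tan(-56.8°) tan(+13.700°) = 0.3725, h₀ = 1.1891 rad.
Bracket: h₀ sin ϕ sin δ + cos ϕ cos δ sin h₀ = 1.1891×-0.83676×0.23684 + 0.54756×0.97155×0.92802 = -0.235654 + 0.493690 = 0.258036.
Q̄ = (S_0/π) × [bracket] = (2087/π) × 0.258036 = 171.42 W/m².
Ratio Q̄_A / Q̄_B = 526.24 / 171.42 = 3.070.

Q̄_A / Q̄_B ≈ 3.07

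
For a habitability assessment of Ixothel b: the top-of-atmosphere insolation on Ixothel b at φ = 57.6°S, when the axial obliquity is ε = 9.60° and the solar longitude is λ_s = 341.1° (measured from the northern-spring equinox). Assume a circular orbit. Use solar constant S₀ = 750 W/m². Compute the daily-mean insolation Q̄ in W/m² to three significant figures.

Q̄ ≈ 145 W/m²

Solar declination: sin δ = sin ε · sin λ_s = sin 9.60° × sin 341.1° = -0.05402, so δ = -3.097°.
cos H₀ = −tan(-57.6°) tan(-3.097°) = -0.0852, H₀ = 1.6561 rad.
Bracket: H₀ sin φ sin δ + cos φ cos δ sin H₀ = 1.6561×-0.84433×-0.05402 + 0.53583×0.99854×0.99636 = 0.075536 + 0.533100 = 0.608636.
Q̄ = (S₀/π) × [bracket] = (750/π) × 0.608636 = 145.3 W/m².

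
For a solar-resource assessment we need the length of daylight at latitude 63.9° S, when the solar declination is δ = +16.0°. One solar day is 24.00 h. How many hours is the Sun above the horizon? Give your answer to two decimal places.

cos h₀ = −tan ϕ · tan δ = −tan(-63.9°) × tan(+16.000°) = 0.5853, so h₀ = 0.9455 rad = 54.17°.
Daylight = 2h₀/(2π) × 24.00 h = (0.9455/π) × 24.00 = 7.22 h.

7.22 h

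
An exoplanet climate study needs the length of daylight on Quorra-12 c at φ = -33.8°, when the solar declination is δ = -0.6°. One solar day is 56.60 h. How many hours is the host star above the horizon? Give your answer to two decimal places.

28.43 h

cos H₀ = −tan φ · tan δ = −tan(-33.8°) × tan(-0.600°) = -0.0070, so H₀ = 1.5778 rad = 90.40°.
Daylight = 2H₀/(2π) × 56.60 h = (1.5778/π) × 56.60 = 28.43 h.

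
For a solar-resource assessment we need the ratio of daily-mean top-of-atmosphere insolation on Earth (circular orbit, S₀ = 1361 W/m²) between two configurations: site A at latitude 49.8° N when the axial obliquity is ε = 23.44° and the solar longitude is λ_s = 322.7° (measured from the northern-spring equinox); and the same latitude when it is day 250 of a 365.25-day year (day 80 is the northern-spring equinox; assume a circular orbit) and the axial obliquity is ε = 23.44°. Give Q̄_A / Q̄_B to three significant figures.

Q̄_A / Q̄_B ≈ 0.486

— Configuration A (φ=+49.8°):
Solar declination: sin δ = sin ε · sin λ_s = sin 23.44° × sin 322.7° = -0.24106, so δ = -13.949°.
cos H₀ = −tan(+49.8°) tan(-13.949°) = 0.2939, H₀ = 1.2725 rad.
Bracket: H₀ sin φ sin δ + cos φ cos δ sin H₀ = 1.2725×0.76380×-0.24106 + 0.64546×0.97051×0.95583 = -0.234295 + 0.598756 = 0.364461.
Q̄ = (S₀/π) × [bracket] = (1361/π) × 0.364461 = 157.89 W/m².
— Configuration B (φ=+49.8°):
Solar longitude: λ_s = 360° × (250 − 80)/365.25 = 167.556°.
sin δ = sin 23.44° × sin 167.556° = 0.08571, so δ = +4.917°.
cos H₀ = −tan(+49.8°) tan(+4.917°) = -0.1018, H₀ = 1.6728 rad.
Bracket: H₀ sin φ sin δ + cos φ cos δ sin H₀ = 1.6728×0.76380×0.08571 + 0.64546×0.99632×0.99480 = 0.109510 + 0.639741 = 0.749251.
Q̄ = (S₀/π) × [bracket] = (1361/π) × 0.749251 = 324.59 W/m².
Ratio Q̄_A / Q̄_B = 157.89 / 324.59 = 0.4864.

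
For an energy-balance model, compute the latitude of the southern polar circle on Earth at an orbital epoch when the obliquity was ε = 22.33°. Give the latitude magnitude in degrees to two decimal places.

67.67°

The polar circle is the lowest latitude that experiences at least one full rotation of continuous darkness at the northern-summer solstice; it lies at |φ| = 90° − ε = 90° − 22.33° = 67.67°.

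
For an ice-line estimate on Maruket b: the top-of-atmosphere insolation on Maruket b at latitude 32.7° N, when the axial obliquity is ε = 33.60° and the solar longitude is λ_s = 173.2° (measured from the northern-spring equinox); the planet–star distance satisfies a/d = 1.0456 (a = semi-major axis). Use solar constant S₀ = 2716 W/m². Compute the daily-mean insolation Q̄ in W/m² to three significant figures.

Solar declination: sin δ = sin ε · sin λ_s = sin 33.60° × sin 173.2° = 0.06552, so δ = +3.757°.
cos H₀ = −tan(+32.7°) tan(+3.757°) = -0.0422, H₀ = 1.6130 rad.
Bracket: H₀ sin φ sin δ + cos φ cos δ sin H₀ = 1.6130×0.54024×0.06552 + 0.84151×0.99785×0.99911 = 0.057095 + 0.838953 = 0.896048.
Inverse-square distance factor (a/d)² = 1.0456² = 1.093279.
Q̄ = (S₀/π) × 1.093279 × [bracket] = (2716/π) × 1.093279 × 0.896048 = 846.9 W/m².

Q̄ ≈ 847 W/m²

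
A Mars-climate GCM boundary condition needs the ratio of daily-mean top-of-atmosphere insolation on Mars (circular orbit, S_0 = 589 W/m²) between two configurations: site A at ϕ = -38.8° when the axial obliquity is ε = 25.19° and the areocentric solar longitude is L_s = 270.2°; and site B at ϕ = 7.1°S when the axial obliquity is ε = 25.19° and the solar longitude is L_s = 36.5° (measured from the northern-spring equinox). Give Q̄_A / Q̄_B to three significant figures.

— Configuration A (ϕ=-38.8°):
sin δ = sin 25.19° × sin 270.2° = -0.42562, so δ = -25.190°.
cos h₀ = −tan(-38.8°) tan(-25.190°) = -0.3782, h₀ = 1.9586 rad.
Bracket: h₀ sin ϕ sin δ + cos ϕ cos δ sin h₀ = 1.9586×-0.62660×-0.42562 + 0.77934×0.90490×0.92574 = 0.522346 + 0.652855 = 1.175201.
Q̄ = (S_0/π) × [bracket] = (589/π) × 1.175201 = 220.33 W/m².
— Configuration B (ϕ=-7.1°):
Solar declination: sin δ = sin ε · sin L_s = sin 25.19° × sin 36.5° = 0.25317, so δ = +14.665°.
cos h₀ = −tan(-7.1°) tan(+14.665°) = 0.0326, h₀ = 1.5382 rad.
Bracket: h₀ sin ϕ sin δ + cos ϕ cos δ sin h₀ = 1.5382×-0.12360×0.25317 + 0.99233×0.96742×0.99947 = -0.048133 + 0.959491 = 0.911358.
Q̄ = (S_0/π) × [bracket] = (589/π) × 0.911358 = 170.87 W/m².
Ratio Q̄_A / Q̄_B = 220.33 / 170.87 = 1.289.

Q̄_A / Q̄_B ≈ 1.29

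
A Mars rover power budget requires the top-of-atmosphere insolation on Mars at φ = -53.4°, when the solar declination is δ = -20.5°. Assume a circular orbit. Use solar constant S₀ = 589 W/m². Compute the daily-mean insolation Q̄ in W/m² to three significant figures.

Q̄ ≈ 201 W/m²

cos H₀ = −tan(-53.4°) tan(-20.500°) = -0.5034, H₀ = 2.0984 rad.
Bracket: H₀ sin φ sin δ + cos φ cos δ sin H₀ = 2.0984×-0.80282×-0.35021 + 0.59622×0.93667×0.86403 = 0.589977 + 0.482527 = 1.072504.
Q̄ = (S₀/π) × [bracket] = (589/π) × 1.072504 = 201.1 W/m².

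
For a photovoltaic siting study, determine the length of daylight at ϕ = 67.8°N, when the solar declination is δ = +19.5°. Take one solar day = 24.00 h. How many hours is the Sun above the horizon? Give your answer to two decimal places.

20.03 h

cos h₀ = −tan ϕ · tan δ = −tan(+67.8°) × tan(+19.500°) = -0.8677, so h₀ = 2.6214 rad = 150.20°.
Daylight = 2h₀/(2π) × 24.00 h = (2.6214/π) × 24.00 = 20.03 h.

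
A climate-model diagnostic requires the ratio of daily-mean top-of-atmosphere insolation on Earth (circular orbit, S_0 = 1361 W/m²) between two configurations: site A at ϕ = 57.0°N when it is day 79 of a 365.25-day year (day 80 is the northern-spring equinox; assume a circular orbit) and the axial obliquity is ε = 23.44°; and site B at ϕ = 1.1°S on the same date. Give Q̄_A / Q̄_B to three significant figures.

— Configuration A (ϕ=+57.0°):
Solar longitude: L_s = 360° × (79 − 80)/365.25 = -0.986°, i.e. -0.986° + 360° = 359.014°.
sin δ = sin 23.44° × sin 359.014° = -0.00684, so δ = -0.392°.
cos h₀ = −tan(+57.0°) tan(-0.392°) = 0.0105, h₀ = 1.5603 rad.
Bracket: h₀ sin ϕ sin δ + cos ϕ cos δ sin h₀ = 1.5603×0.83867×-0.00684 + 0.54464×0.99998×0.99994 = -0.008951 + 0.544596 = 0.535645.
Q̄ = (S_0/π) × [bracket] = (1361/π) × 0.535645 = 232.05 W/m².
— Configuration B (ϕ=-1.1°):
cos h₀ = −tan(-1.1°) tan(-0.392°) = -0.0001, h₀ = 1.5709 rad.
Bracket: h₀ sin ϕ sin δ + cos ϕ cos δ sin h₀ = 1.5709×-0.01920×-0.00684 + 0.99982×0.99998×1.00000 = 0.000206 + 0.999800 = 1.000006.
Q̄ = (S_0/π) × [bracket] = (1361/π) × 1.000006 = 433.22 W/m².
Ratio Q̄_A / Q̄_B = 232.05 / 433.22 = 0.5356.

Q̄_A / Q̄_B ≈ 0.536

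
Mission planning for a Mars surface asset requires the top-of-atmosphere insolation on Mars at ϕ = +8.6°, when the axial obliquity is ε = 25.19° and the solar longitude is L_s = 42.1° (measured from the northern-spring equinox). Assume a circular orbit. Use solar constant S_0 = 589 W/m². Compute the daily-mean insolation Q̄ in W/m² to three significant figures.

Q̄ ≈ 190 W/m²

Solar declination: sin δ = sin ε · sin L_s = sin 25.19° × sin 42.1° = 0.28535, so δ = +16.580°.
cos h₀ = −tan(+8.6°) tan(+16.580°) = -0.0450, h₀ = 1.6158 rad.
Bracket: h₀ sin ϕ sin δ + cos ϕ cos δ sin h₀ = 1.6158×0.14954×0.28535 + 0.98876×0.95842×0.99899 = 0.068948 + 0.946690 = 1.015638.
Q̄ = (S_0/π) × [bracket] = (589/π) × 1.015638 = 190.4 W/m².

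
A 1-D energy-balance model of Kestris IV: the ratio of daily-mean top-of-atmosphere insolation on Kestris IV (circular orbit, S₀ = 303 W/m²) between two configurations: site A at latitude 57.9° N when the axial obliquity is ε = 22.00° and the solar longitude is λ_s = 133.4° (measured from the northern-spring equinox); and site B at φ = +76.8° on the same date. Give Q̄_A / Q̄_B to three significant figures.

Q̄_A / Q̄_B ≈ 1.11

— Configuration A (φ=+57.9°):
Solar declination: sin δ = sin ε · sin λ_s = sin 22.00° × sin 133.4° = 0.27218, so δ = +15.794°.
cos H₀ = −tan(+57.9°) tan(+15.794°) = -0.4509, H₀ = 2.0386 rad.
Bracket: H₀ sin φ sin δ + cos φ cos δ sin H₀ = 2.0386×0.84712×0.27218 + 0.53140×0.96225×0.89257 = 0.470038 + 0.456406 = 0.926444.
Q̄ = (S₀/π) × [bracket] = (303/π) × 0.926444 = 89.354 W/m².
— Configuration B (φ=+76.8°):
cos H₀ = −tan(+76.8°) tan(+15.794°) = -1.2060 ≤ −1 ⇒ polar day, H₀ = π.
Bracket: H₀ sin φ sin δ + cos φ cos δ sin H₀ = 3.1416×0.97358×0.27218 + 0.22835×0.96225×0.00000 = 0.832489 + 0.000000 = 0.832489.
Q̄ = (S₀/π) × [bracket] = (303/π) × 0.832489 = 80.292 W/m².
Ratio Q̄_A / Q̄_B = 89.354 / 80.292 = 1.113.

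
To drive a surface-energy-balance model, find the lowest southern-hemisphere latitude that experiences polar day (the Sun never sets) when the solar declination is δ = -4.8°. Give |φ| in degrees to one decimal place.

|φ| = 85.2°

Polar day requires cos H₀ = −tan φ tan δ ≤ −1, i.e. tan φ tan δ ≥ 1.
The boundary is |tan φ| · |tan δ| = 1, so |φ| = 90° − |δ| = 90° − 4.8° = 85.2° in the southern hemisphere.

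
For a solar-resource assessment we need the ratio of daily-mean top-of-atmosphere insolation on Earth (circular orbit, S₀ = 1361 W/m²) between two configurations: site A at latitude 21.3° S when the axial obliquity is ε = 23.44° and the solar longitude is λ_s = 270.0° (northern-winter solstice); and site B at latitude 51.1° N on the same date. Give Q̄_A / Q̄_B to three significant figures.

Q̄_A / Q̄_B ≈ 6.24

— Configuration A (φ=-21.3°):
Solar declination: sin δ = sin ε · sin λ_s = sin 23.44° × sin 270.0° = -0.39779, so δ = -23.440°.
cos H₀ = −tan(-21.3°) tan(-23.440°) = -0.1690, H₀ = 1.7407 rad.
Bracket: H₀ sin φ sin δ + cos φ cos δ sin H₀ = 1.7407×-0.36325×-0.39779 + 0.93169×0.91748×0.98561 = 0.251526 + 0.842506 = 1.094032.
Q̄ = (S₀/π) × [bracket] = (1361/π) × 1.094032 = 473.96 W/m².
— Configuration B (φ=+51.1°):
cos H₀ = −tan(+51.1°) tan(-23.440°) = 0.5373, H₀ = 1.0035 rad.
Bracket: H₀ sin φ sin δ + cos φ cos δ sin H₀ = 1.0035×0.77824×-0.39779 + 0.62796×0.91748×0.84337 = -0.310660 + 0.485900 = 0.175240.
Q̄ = (S₀/π) × [bracket] = (1361/π) × 0.175240 = 75.917 W/m².
Ratio Q̄_A / Q̄_B = 473.96 / 75.917 = 6.243.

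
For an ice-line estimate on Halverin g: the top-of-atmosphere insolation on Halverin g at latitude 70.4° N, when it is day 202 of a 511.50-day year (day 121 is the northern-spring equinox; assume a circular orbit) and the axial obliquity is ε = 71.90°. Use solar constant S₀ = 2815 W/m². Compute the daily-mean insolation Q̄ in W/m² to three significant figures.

Q̄ ≈ 2.11e+03 W/m²

Solar longitude: λ_s = 360° × (202 − 121)/511.50 = 57.009°.
sin δ = sin 71.90° × sin 57.009° = 0.79725, so δ = +52.868°.
cos H₀ = −tan(+70.4°) tan(+52.868°) = -3.7090 ≤ −1 ⇒ polar day, H₀ = π.
Bracket: H₀ sin φ sin δ + cos φ cos δ sin H₀ = 3.1416×0.94206×0.79725 + 0.33545×0.60365×0.00000 = 2.359522 + 0.000000 = 2.359522.
Q̄ = (S₀/π) × [bracket] = (2815/π) × 2.359522 = 2114 W/m².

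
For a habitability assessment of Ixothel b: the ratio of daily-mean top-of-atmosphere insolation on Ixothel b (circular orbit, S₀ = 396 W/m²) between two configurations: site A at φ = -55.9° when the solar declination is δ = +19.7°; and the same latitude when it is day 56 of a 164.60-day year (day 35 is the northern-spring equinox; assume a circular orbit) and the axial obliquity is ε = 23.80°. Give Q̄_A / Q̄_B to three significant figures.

— Configuration A (φ=-55.9°):
cos H₀ = −tan(-55.9°) tan(+19.700°) = 0.5288, H₀ = 1.0136 rad.
Bracket: H₀ sin φ sin δ + cos φ cos δ sin H₀ = 1.0136×-0.82806×0.33710 + 0.56064×0.94147×0.84872 = -0.282935 + 0.447976 = 0.165041.
Q̄ = (S₀/π) × [bracket] = (396/π) × 0.165041 = 20.804 W/m².
— Configuration B (φ=-55.9°):
Solar longitude: λ_s = 360° × (56 − 35)/164.60 = 45.930°.
sin δ = sin 23.80° × sin 45.930° = 0.28994, so δ = +16.854°.
cos H₀ = −tan(-55.9°) tan(+16.854°) = 0.4475, H₀ = 1.1069 rad.
Bracket: H₀ sin φ sin δ + cos φ cos δ sin H₀ = 1.1069×-0.82806×0.28994 + 0.56064×0.95704×0.89430 = -0.265753 + 0.479841 = 0.214088.
Q̄ = (S₀/π) × [bracket] = (396/π) × 0.214088 = 26.986 W/m².
Ratio Q̄_A / Q̄_B = 20.804 / 26.986 = 0.7709.

Q̄_A / Q̄_B ≈ 0.771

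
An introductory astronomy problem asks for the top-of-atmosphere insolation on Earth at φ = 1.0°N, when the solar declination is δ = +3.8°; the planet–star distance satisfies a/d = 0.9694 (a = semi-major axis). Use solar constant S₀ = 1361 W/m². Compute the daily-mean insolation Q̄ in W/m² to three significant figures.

cos H₀ = −tan(+1.0°) tan(+3.800°) = -0.0012, H₀ = 1.5720 rad.
Bracket: H₀ sin φ sin δ + cos φ cos δ sin H₀ = 1.5720×0.01745×0.06627 + 0.99985×0.99780×1.00000 = 0.001818 + 0.997650 = 0.999468.
Inverse-square distance factor (a/d)² = 0.9694² = 0.939736.
Q̄ = (S₀/π) × 0.939736 × [bracket] = (1361/π) × 0.939736 × 0.999468 = 406.9 W/m².

Q̄ ≈ 407 W/m²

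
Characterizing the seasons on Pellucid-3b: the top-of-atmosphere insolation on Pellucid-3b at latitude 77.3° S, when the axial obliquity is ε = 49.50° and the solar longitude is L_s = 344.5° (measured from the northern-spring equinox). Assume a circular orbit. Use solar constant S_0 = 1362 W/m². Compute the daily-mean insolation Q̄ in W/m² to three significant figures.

Solar declination: sin δ = sin ε · sin L_s = sin 49.50° × sin 344.5° = -0.20321, so δ = -11.725°.
cos h₀ = −tan(-77.3°) tan(-11.725°) = -0.9209, h₀ = 2.7412 rad.
Bracket: h₀ sin ϕ sin δ + cos ϕ cos δ sin h₀ = 2.7412×-0.97553×-0.20321 + 0.21985×0.97914×0.38973 = 0.543409 + 0.083895 = 0.627304.
Q̄ = (S_0/π) × [bracket] = (1362/π) × 0.627304 = 272.0 W/m².

Q̄ ≈ 272 W/m²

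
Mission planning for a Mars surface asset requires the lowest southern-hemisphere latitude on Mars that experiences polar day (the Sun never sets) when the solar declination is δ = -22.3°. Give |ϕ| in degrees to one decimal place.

Polar day requires cos h₀ = −tan ϕ tan δ ≤ −1, i.e. tan ϕ tan δ ≥ 1.
The boundary is |tan ϕ| · |tan δ| = 1, so |ϕ| = 90° − |δ| = 90° − 22.3° = 67.7° in the southern hemisphere.

|ϕ| = 67.7°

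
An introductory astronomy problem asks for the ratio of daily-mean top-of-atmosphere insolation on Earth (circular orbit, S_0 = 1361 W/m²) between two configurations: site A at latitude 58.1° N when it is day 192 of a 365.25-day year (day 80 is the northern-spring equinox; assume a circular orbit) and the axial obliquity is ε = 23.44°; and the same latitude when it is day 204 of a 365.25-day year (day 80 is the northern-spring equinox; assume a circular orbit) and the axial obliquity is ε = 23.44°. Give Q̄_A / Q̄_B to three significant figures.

— Configuration A (ϕ=+58.1°):
Solar longitude: L_s = 360° × (192 − 80)/365.25 = 110.390°.
sin δ = sin 23.44° × sin 110.390° = 0.37286, so δ = +21.892°.
cos h₀ = −tan(+58.1°) tan(+21.892°) = -0.6456, h₀ = 2.2726 rad.
Bracket: h₀ sin ϕ sin δ + cos ϕ cos δ sin h₀ = 2.2726×0.84897×0.37286 + 0.52844×0.92789×0.76369 = 0.719385 + 0.374463 = 1.093848.
Q̄ = (S_0/π) × [bracket] = (1361/π) × 1.093848 = 473.88 W/m².
— Configuration B (ϕ=+58.1°):
Solar longitude: L_s = 360° × (204 − 80)/365.25 = 122.218°.
sin δ = sin 23.44° × sin 122.218° = 0.33654, so δ = +19.666°.
cos h₀ = −tan(+58.1°) tan(+19.666°) = -0.5742, h₀ = 2.1824 rad.
Bracket: h₀ sin ϕ sin δ + cos ϕ cos δ sin h₀ = 2.1824×0.84897×0.33654 + 0.52844×0.94167×0.81874 = 0.623539 + 0.407418 = 1.030957.
Q̄ = (S_0/π) × [bracket] = (1361/π) × 1.030957 = 446.63 W/m².
Ratio Q̄_A / Q̄_B = 473.88 / 446.63 = 1.061.

Q̄_A / Q̄_B ≈ 1.06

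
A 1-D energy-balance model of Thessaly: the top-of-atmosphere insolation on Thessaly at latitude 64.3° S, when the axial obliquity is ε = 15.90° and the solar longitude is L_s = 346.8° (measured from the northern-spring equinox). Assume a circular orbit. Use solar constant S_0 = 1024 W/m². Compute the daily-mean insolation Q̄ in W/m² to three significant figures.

Solar declination: sin δ = sin ε · sin L_s = sin 15.90° × sin 346.8° = -0.06256, so δ = -3.587°.
cos h₀ = −tan(-64.3°) tan(-3.587°) = -0.1302, h₀ = 1.7014 rad.
Bracket: h₀ sin ϕ sin δ + cos ϕ cos δ sin h₀ = 1.7014×-0.90108×-0.06256 + 0.43366×0.99804×0.99148 = 0.095911 + 0.429122 = 0.525033.
Q̄ = (S_0/π) × [bracket] = (1024/π) × 0.525033 = 171.1 W/m².

Q̄ ≈ 171 W/m²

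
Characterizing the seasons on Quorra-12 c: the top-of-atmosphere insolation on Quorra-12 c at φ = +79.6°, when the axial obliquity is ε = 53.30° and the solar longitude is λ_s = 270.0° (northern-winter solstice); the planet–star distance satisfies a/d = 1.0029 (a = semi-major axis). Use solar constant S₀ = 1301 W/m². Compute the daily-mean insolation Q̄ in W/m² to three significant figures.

Q̄ ≈ 0.00 W/m²

Solar declination: sin δ = sin ε · sin λ_s = sin 53.30° × sin 270.0° = -0.80178, so δ = -53.300°.
cos H₀ = −tan(+79.6°) tan(-53.300°) = 7.3098 ≥ 1 ⇒ polar night, H₀ = 0 and Q̄ = 0.
Inverse-square distance factor (a/d)² = 1.0029² = 1.005808.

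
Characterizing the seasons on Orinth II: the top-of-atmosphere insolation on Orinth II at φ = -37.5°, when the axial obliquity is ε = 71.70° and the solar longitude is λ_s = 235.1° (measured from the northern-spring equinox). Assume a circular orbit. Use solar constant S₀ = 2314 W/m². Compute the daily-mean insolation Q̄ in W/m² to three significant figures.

Q̄ ≈ 1.10e+03 W/m²

Solar declination: sin δ = sin ε · sin λ_s = sin 71.70° × sin 235.1° = -0.77867, so δ = -51.139°.
cos H₀ = −tan(-37.5°) tan(-51.139°) = -0.9523, H₀ = 2.8315 rad.
Bracket: H₀ sin φ sin δ + cos φ cos δ sin H₀ = 2.8315×-0.60876×-0.77867 + 0.79335×0.62743×0.30519 = 1.342197 + 0.151915 = 1.494112.
Q̄ = (S₀/π) × [bracket] = (2314/π) × 1.494112 = 1101 W/m².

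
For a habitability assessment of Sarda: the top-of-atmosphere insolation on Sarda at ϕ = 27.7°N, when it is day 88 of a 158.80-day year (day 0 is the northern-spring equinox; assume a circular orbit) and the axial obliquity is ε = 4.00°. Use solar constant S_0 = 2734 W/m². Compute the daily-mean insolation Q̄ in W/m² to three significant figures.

Q̄ ≈ 756 W/m²

Solar longitude: L_s = 360° × (88 − 0)/158.80 = 199.496°.
sin δ = sin 4.00° × sin 199.496° = -0.02328, so δ = -1.334°.
cos h₀ = −tan(+27.7°) tan(-1.334°) = 0.0122, h₀ = 1.5586 rad.
Bracket: h₀ sin ϕ sin δ + cos ϕ cos δ sin h₀ = 1.5586×0.46484×-0.02328 + 0.88539×0.99973×0.99993 = -0.016866 + 0.885089 = 0.868223.
Q̄ = (S_0/π) × [bracket] = (2734/π) × 0.868223 = 755.6 W/m².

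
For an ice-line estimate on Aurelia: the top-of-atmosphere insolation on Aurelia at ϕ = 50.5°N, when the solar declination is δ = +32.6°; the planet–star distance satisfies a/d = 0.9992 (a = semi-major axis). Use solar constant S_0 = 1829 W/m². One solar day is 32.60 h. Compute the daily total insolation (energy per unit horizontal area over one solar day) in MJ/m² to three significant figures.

92.8 MJ/m²

cos h₀ = −tan(+50.5°) tan(+32.600°) = -0.7758, h₀ = 2.4588 rad.
Bracket: h₀ sin ϕ sin δ + cos ϕ cos δ sin h₀ = 2.4588×0.77162×0.53877 + 0.63608×0.84245×0.63097 = 1.022186 + 0.338115 = 1.360301.
Inverse-square distance factor (a/d)² = 0.9992² = 0.998401.
Q̄ = (S_0/π) × 0.998401 × [bracket] = (1829/π) × 0.998401 × 1.360301 = 790.69 W/m².
Daily total = Q̄ × 32.60 h × 3600 s/h = 790.69 × 32.60 × 3600 / 10⁶ = 92.80 MJ/m².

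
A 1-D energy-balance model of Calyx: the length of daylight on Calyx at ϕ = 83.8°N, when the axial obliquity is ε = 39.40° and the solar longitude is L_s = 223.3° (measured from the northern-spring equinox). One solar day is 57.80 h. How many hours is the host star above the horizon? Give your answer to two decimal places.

Solar declination: sin δ = sin ε · sin L_s = sin 39.40° × sin 223.3° = -0.43531, so δ = -25.805°.
cos h₀ = −tan ϕ · tan δ = 4.4509 ≥ 1, so the host star never rises (polar night) and h₀ = 0.
Daylight = 2h₀/(2π) × 57.80 h = (0.0000/π) × 57.80 = 0.00 h.

0.00 h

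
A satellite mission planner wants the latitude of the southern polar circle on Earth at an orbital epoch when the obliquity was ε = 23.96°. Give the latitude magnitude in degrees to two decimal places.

66.04°

The polar circle is the lowest latitude that experiences at least one full rotation of continuous darkness at the northern-summer solstice; it lies at |φ| = 90° − ε = 90° − 23.96° = 66.04°.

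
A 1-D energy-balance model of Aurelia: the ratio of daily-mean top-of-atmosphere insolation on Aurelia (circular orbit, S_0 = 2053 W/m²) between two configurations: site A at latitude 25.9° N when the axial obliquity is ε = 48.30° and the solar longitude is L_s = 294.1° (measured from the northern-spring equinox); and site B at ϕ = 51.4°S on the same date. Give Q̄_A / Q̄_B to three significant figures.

Q̄_A / Q̄_B ≈ 0.155

— Configuration A (ϕ=+25.9°):
Solar declination: sin δ = sin ε · sin L_s = sin 48.30° × sin 294.1° = -0.68156, so δ = -42.965°.
cos h₀ = −tan(+25.9°) tan(-42.965°) = 0.4523, h₀ = 1.1015 rad.
Bracket: h₀ sin ϕ sin δ + cos ϕ cos δ sin h₀ = 1.1015×0.43680×-0.68156 + 0.89956×0.73177×0.89189 = -0.327923 + 0.587105 = 0.259182.
Q̄ = (S_0/π) × [bracket] = (2053/π) × 0.259182 = 169.37 W/m².
— Configuration B (ϕ=-51.4°):
cos h₀ = −tan(-51.4°) tan(-42.965°) = -1.1667 ≤ −1 ⇒ polar day, h₀ = π.
Bracket: h₀ sin ϕ sin δ + cos ϕ cos δ sin h₀ = 3.1416×-0.78152×-0.68156 + 0.62388×0.73177×0.00000 = 1.673382 + 0.000000 = 1.673382.
Q̄ = (S_0/π) × [bracket] = (2053/π) × 1.673382 = 1093.5 W/m².
Ratio Q̄_A / Q̄_B = 169.37 / 1093.5 = 0.1549.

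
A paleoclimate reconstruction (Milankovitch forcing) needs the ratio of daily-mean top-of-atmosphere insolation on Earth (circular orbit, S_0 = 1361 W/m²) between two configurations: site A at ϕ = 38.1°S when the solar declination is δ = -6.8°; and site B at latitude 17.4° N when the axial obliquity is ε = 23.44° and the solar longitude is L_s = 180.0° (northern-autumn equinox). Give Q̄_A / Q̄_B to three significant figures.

— Configuration A (ϕ=-38.1°):
cos h₀ = −tan(-38.1°) tan(-6.800°) = -0.0935, h₀ = 1.6644 rad.
Bracket: h₀ sin ϕ sin δ + cos ϕ cos δ sin h₀ = 1.6644×-0.61704×-0.11840 + 0.78694×0.99297×0.99562 = 0.121597 + 0.777985 = 0.899582.
Q̄ = (S_0/π) × [bracket] = (1361/π) × 0.899582 = 389.72 W/m².
— Configuration B (ϕ=+17.4°):
Solar declination: sin δ = sin ε · sin L_s = sin 23.44° × sin 180.0° = 0.00000, so δ = +0.000°.
cos h₀ = −tan(+17.4°) tan(+0.000°) = -0.0000, h₀ = 1.5708 rad.
Bracket: h₀ sin ϕ sin δ + cos ϕ cos δ sin h₀ = 1.5708×0.29904×0.00000 + 0.95424×1.00000×1.00000 = 0.000000 + 0.954240 = 0.954240.
Q̄ = (S_0/π) × [bracket] = (1361/π) × 0.954240 = 413.40 W/m².
Ratio Q̄_A / Q̄_B = 389.72 / 413.40 = 0.9427.

Q̄_A / Q̄_B ≈ 0.943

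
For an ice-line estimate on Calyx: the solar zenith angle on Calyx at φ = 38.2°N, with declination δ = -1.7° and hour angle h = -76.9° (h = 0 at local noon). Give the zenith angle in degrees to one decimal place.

cos θ_z = sin φ sin δ + cos φ cos δ cos h = -0.018346 + 0.178037 = 0.159691.
θ_z = arccos(0.159691) = 80.8°.

θ_z = 80.8°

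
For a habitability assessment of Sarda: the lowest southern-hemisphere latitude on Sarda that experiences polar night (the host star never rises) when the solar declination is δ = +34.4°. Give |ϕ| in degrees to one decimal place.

Polar night requires cos h₀ = −tan ϕ tan δ ≥ 1, i.e. tan ϕ tan δ ≤ −1.
The boundary is |tan ϕ| · |tan δ| = 1, so |ϕ| = 90° − |δ| = 90° − 34.4° = 55.6° in the southern hemisphere.

|ϕ| = 55.6°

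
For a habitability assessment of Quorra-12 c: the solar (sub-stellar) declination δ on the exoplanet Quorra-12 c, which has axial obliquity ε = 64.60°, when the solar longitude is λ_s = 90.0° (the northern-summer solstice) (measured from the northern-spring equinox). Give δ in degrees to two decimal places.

sin δ = sin ε · sin λ_s = sin 64.60° × sin 90.0° = 0.903335.
δ = arcsin(0.903335) = +64.60°.

δ = +64.60°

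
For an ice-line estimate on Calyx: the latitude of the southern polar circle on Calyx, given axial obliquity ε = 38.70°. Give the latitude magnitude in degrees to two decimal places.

51.30°

The polar circle is the lowest latitude that experiences at least one full rotation of continuous darkness at the northern-summer solstice; it lies at |ϕ| = 90° − ε = 90° − 38.70° = 51.30°.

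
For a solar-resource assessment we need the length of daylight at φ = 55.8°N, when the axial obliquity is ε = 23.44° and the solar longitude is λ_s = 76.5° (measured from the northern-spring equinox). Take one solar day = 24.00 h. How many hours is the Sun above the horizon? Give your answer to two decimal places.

17.08 h

Solar declination: sin δ = sin ε · sin λ_s = sin 23.44° × sin 76.5° = 0.38680, so δ = +22.755°.
cos H₀ = −tan φ · tan δ = −tan(+55.8°) × tan(+22.755°) = -0.6172, so H₀ = 2.2360 rad = 128.11°.
Daylight = 2H₀/(2π) × 24.00 h = (2.2360/π) × 24.00 = 17.08 h.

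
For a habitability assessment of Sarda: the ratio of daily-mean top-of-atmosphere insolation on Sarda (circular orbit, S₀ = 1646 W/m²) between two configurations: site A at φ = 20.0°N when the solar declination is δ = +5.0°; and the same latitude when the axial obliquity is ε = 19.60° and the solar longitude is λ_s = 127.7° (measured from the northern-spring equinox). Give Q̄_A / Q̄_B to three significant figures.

Q̄_A / Q̄_B ≈ 0.934

— Configuration A (φ=+20.0°):
cos H₀ = −tan(+20.0°) tan(+5.000°) = -0.0318, H₀ = 1.6026 rad.
Bracket: H₀ sin φ sin δ + cos φ cos δ sin H₀ = 1.6026×0.34202×0.08716 + 0.93969×0.99619×0.99949 = 0.047774 + 0.935632 = 0.983406.
Q̄ = (S₀/π) × [bracket] = (1646/π) × 0.983406 = 515.24 W/m².
— Configuration B (φ=+20.0°):
Solar declination: sin δ = sin ε · sin λ_s = sin 19.60° × sin 127.7° = 0.26542, so δ = +15.392°.
cos H₀ = −tan(+20.0°) tan(+15.392°) = -0.1002, H₀ = 1.6712 rad.
Bracket: H₀ sin φ sin δ + cos φ cos δ sin H₀ = 1.6712×0.34202×0.26542 + 0.93969×0.96413×0.99497 = 0.151710 + 0.901426 = 1.053136.
Q̄ = (S₀/π) × [bracket] = (1646/π) × 1.053136 = 551.78 W/m².
Ratio Q̄_A / Q̄_B = 515.24 / 551.78 = 0.9338.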